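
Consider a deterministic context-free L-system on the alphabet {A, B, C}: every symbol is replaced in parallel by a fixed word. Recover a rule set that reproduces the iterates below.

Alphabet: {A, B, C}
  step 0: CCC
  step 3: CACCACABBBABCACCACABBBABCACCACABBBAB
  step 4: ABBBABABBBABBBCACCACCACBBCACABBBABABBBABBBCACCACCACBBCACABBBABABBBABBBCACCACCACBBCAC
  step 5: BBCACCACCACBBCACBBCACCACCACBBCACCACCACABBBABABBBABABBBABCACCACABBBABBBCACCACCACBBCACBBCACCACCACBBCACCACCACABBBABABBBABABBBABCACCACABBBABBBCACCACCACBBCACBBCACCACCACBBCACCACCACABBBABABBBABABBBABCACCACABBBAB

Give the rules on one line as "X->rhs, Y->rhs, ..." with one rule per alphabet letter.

A->BB, B->CAC, C->AB

  step 4 ⇒ step 5: ABBBABABBBABBBCACCACCACBBCACABBBABABBBABBBCACCACCACBBCACABBBABABBBABBBCACCACCACBBCAC ⇒ BB·CAC·CAC·CAC·BB·CAC·BB·CAC·CAC·CAC·BB·CAC·CAC·CAC·AB·BB·AB·AB·BB·AB·AB·BB·AB·CAC·CAC·AB·BB·AB·BB·CAC·CAC·CAC·BB·CAC·BB·CAC·CAC·CAC·BB·CAC·CAC·CAC·AB·BB·AB·AB·BB·AB·AB·BB·AB·CAC·CAC·AB·BB·AB·BB·CAC·CAC·CAC·BB·CAC·BB·CAC·CAC·CAC·BB·CAC·CAC·CAC·AB·BB·AB·AB·BB·AB·AB·BB·AB·CAC·CAC·AB·BB·AB
    A ↦ BB
    B ↦ CAC
    C ↦ AB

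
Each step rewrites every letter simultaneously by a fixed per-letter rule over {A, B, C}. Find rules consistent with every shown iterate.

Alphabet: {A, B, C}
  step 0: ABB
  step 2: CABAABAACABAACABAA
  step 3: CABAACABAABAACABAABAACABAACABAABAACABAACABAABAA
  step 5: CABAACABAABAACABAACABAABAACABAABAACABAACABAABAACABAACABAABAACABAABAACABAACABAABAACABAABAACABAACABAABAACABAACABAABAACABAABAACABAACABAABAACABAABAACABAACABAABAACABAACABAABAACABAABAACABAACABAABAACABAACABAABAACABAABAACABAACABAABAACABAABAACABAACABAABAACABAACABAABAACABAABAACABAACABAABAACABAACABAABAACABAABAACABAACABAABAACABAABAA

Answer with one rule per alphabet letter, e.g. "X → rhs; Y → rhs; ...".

A->BAA, B->CA, C->CA

  step 2 ⇒ step 3: CABAABAACABAACABAA ⇒ CA·BAA·CA·BAA·BAA·CA·BAA·BAA·CA·BAA·CA·BAA·BAA·CA·BAA·CA·BAA·BAA
    A ↦ BAA
    B ↦ CA
    C ↦ CA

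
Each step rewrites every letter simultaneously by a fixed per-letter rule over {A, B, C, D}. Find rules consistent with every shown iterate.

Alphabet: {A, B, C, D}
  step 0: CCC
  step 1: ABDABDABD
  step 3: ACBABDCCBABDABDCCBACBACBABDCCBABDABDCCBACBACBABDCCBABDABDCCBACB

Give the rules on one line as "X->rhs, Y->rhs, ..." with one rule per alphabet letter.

A->ACB, B->CCB, C->ABD, D->A

  step 0 ⇒ step 1: CCC ⇒ ABD·ABD·ABD
    C ↦ ABD
    A ↦ ACB  (constrained at step 1)
    B ↦ CCB  (constrained at step 1)
    D ↦ A  (constrained at step 1)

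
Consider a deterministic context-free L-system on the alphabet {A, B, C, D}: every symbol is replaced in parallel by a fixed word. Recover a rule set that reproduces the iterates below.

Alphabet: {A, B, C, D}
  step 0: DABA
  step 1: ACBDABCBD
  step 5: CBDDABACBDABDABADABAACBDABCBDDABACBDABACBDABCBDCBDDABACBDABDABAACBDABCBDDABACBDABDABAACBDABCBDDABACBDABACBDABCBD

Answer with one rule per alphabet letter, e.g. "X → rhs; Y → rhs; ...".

A->CBD, B->AB, C->D, D->A

  step 0 ⇒ step 1: DABA ⇒ A·CBD·AB·CBD
    A ↦ CBD
    B ↦ AB
    D ↦ A
    C ↦ D  (constrained at step 1)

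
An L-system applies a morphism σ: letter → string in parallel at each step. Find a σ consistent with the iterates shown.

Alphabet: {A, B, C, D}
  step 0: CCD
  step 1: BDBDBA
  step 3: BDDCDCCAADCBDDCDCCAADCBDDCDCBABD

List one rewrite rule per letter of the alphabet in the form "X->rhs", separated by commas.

A->DC, B->CAA, C->BD, D->BA

  step 0 ⇒ step 1: CCD ⇒ BD·BD·BA
    C ↦ BD
    D ↦ BA
    A ↦ DC  (constrained at step 1)
    B ↦ CAA  (constrained at step 1)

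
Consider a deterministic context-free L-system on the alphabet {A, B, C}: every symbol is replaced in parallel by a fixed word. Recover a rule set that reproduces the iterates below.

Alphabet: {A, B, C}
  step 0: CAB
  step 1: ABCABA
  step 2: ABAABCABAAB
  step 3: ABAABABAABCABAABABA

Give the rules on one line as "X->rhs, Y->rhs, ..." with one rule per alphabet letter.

  step 2 ⇒ step 3: ABAABCABAAB ⇒ AB·A·AB·AB·A·ABC·AB·A·AB·AB·A
    A ↦ AB
    B ↦ A
    C ↦ ABC

A->AB, B->A, C->ABC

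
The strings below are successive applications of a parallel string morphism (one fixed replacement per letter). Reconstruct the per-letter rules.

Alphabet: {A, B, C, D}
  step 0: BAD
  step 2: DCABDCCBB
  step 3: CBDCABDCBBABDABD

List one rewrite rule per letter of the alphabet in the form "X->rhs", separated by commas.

  step 2 ⇒ step 3: DCABDCCBB ⇒ C·B·DC·ABD·C·B·B·ABD·ABD
    A ↦ DC
    B ↦ ABD
    C ↦ B
    D ↦ C

A->DC, B->ABD, C->B, D->C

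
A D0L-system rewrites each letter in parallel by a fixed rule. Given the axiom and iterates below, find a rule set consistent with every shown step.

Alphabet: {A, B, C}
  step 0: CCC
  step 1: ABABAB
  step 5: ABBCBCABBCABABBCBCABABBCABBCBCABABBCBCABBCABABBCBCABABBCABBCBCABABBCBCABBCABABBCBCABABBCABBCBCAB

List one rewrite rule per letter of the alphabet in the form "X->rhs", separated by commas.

A->AB, B->BC, C->AB

  step 0 ⇒ step 1: CCC ⇒ AB·AB·AB
    C ↦ AB
    A ↦ AB  (constrained at step 1)
    B ↦ BC  (constrained at step 1)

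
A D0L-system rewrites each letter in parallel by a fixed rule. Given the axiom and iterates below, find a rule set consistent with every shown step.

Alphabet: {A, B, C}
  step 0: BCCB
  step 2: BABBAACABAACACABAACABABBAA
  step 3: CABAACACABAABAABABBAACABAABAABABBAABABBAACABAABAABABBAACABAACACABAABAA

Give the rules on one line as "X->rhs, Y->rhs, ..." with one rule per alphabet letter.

  step 2 ⇒ step 3: BABBAACABAACACABAACABABBAA ⇒ CA·BAA·CA·CA·BAA·BAA·BAB·BAA·CA·BAA·BAA·BAB·BAA·BAB·BAA·CA·BAA·BAA·BAB·BAA·CA·BAA·CA·CA·BAA·BAA
    A ↦ BAA
    B ↦ CA
    C ↦ BAB

A->BAA, B->CA, C->BAB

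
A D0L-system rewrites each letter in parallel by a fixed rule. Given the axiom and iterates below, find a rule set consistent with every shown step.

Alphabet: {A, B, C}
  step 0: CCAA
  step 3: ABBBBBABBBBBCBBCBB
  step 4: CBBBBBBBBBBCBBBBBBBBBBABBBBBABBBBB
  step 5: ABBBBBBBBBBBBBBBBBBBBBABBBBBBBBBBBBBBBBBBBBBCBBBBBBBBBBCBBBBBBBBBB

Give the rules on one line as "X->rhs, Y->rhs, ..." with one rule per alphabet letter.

  step 4 ⇒ step 5: CBBBBBBBBBBCBBBBBBBBBBABBBBBABBBBB ⇒ AB·BB·BB·BB·BB·BB·BB·BB·BB·BB·BB·AB·BB·BB·BB·BB·BB·BB·BB·BB·BB·BB·C·BB·BB·BB·BB·BB·C·BB·BB·BB·BB·BB
    A ↦ C
    B ↦ BB
    C ↦ AB

A->C, B->BB, C->AB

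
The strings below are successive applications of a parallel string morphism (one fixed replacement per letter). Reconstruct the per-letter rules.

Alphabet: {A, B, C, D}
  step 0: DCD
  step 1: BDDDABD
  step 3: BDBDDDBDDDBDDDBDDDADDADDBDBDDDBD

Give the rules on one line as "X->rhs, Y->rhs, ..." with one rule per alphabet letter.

  step 0 ⇒ step 1: DCD ⇒ BD·DDA·BD
    C ↦ DDA
    D ↦ BD
    A ↦ CCB  (constrained at step 1)
    B ↦ DD  (constrained at step 1)

A->CCB, B->DD, C->DDA, D->BD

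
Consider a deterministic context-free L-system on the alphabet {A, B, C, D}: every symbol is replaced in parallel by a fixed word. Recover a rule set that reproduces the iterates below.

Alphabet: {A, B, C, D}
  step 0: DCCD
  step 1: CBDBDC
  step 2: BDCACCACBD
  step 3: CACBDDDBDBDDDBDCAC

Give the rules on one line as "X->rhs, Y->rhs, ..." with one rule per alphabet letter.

A->DD, B->CA, C->BD, D->C

  step 2 ⇒ step 3: BDCACCACBD ⇒ CA·C·BD·DD·BD·BD·DD·BD·CA·C
    A ↦ DD
    B ↦ CA
    C ↦ BD
    D ↦ C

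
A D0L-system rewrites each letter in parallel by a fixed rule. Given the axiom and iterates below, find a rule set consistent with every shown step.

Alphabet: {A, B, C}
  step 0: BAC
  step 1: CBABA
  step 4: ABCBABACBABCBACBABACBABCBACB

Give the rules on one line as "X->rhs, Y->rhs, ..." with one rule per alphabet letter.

A->AB, B->CB, C->A

  step 0 ⇒ step 1: BAC ⇒ CB·AB·A
    A ↦ AB
    B ↦ CB
    C ↦ A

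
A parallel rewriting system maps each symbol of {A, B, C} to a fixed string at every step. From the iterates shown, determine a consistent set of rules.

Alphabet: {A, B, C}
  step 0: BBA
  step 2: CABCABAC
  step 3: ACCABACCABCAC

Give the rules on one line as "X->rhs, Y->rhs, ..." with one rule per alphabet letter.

A->C, B->AB, C->AC

  step 2 ⇒ step 3: CABCABAC ⇒ AC·C·AB·AC·C·AB·C·AC
    A ↦ C
    B ↦ AB
    C ↦ AC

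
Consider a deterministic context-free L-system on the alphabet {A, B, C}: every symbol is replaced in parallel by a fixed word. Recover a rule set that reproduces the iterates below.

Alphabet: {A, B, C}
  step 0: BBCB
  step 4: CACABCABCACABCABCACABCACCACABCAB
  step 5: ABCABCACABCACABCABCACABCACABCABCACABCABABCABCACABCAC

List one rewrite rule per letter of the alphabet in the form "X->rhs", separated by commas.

A->C, B->AC, C->AB

  step 4 ⇒ step 5: CACABCABCACABCABCACABCACCACABCAB ⇒ AB·C·AB·C·AC·AB·C·AC·AB·C·AB·C·AC·AB·C·AC·AB·C·AB·C·AC·AB·C·AB·AB·C·AB·C·AC·AB·C·AC
    A ↦ C
    B ↦ AC
    C ↦ AB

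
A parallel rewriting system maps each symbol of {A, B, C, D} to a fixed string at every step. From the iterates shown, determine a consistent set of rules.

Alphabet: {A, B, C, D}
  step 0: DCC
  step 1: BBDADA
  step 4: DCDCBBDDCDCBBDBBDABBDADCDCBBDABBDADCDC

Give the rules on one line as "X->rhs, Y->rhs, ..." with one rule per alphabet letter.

  step 0 ⇒ step 1: DCC ⇒ BB·DA·DA
    C ↦ DA
    D ↦ BB
    A ↦ D  (constrained at step 1)
    B ↦ DC  (constrained at step 1)

A->D, B->DC, C->DA, D->BB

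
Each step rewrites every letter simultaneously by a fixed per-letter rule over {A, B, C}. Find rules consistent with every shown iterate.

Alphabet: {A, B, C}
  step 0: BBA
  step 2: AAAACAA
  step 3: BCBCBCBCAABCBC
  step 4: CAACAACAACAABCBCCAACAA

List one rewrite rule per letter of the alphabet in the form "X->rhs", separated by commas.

  step 3 ⇒ step 4: BCBCBCBCAABCBC ⇒ C·AA·C·AA·C·AA·C·AA·BC·BC·C·AA·C·AA
    A ↦ BC
    B ↦ C
    C ↦ AA

A->BC, B->C, C->AA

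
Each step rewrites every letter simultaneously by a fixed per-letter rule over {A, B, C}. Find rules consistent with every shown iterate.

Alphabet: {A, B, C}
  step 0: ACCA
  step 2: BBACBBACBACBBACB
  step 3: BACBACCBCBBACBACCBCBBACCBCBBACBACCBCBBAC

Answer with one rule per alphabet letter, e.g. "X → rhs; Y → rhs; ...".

  step 2 ⇒ step 3: BBACBBACBACBBACB ⇒ BAC·BAC·CBC·B·BAC·BAC·CBC·B·BAC·CBC·B·BAC·BAC·CBC·B·BAC
    A ↦ CBC
    B ↦ BAC
    C ↦ B

A->CBC, B->BAC, C->B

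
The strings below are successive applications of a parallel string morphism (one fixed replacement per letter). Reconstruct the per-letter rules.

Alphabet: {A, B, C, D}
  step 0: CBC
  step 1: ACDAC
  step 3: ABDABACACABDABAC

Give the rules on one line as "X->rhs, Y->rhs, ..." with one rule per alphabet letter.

  step 0 ⇒ step 1: CBC ⇒ AC·D·AC
    B ↦ D
    C ↦ AC
    A ↦ AB  (constrained at step 1)
    D ↦ C  (constrained at step 1)

A->AB, B->D, C->AC, D->C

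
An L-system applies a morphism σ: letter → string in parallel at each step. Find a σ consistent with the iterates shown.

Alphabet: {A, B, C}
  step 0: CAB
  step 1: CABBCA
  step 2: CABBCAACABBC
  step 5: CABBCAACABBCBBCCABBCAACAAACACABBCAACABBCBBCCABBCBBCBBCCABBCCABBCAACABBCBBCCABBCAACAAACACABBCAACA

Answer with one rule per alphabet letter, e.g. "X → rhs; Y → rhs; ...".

A->BBC, B->A, C->CA

  step 1 ⇒ step 2: CABBCA ⇒ CA·BBC·A·A·CA·BBC
    A ↦ BBC
    B ↦ A
    C ↦ CA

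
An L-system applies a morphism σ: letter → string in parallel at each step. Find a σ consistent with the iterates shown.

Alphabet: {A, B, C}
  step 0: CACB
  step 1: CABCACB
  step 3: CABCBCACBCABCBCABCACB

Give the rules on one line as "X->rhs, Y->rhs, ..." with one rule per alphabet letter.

A->B, B->CB, C->CA

  step 0 ⇒ step 1: CACB ⇒ CA·B·CA·CB
    A ↦ B
    B ↦ CB
    C ↦ CA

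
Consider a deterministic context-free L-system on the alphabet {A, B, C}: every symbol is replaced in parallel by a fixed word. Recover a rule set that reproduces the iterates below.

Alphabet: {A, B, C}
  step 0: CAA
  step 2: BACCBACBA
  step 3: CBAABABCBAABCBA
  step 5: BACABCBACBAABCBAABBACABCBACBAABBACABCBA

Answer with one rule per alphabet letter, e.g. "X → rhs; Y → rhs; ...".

A->BA, B->C, C->AB

  step 2 ⇒ step 3: BACCBACBA ⇒ C·BA·AB·AB·C·BA·AB·C·BA
    A ↦ BA
    B ↦ C
    C ↦ AB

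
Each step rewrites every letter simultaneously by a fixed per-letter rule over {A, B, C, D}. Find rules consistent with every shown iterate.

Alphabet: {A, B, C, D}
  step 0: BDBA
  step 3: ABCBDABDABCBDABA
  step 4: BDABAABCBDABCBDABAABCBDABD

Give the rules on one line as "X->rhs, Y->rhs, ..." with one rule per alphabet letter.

  step 3 ⇒ step 4: ABCBDABDABCBDABA ⇒ BD·A·BA·A·BC·BD·A·BC·BD·A·BA·A·BC·BD·A·BD
    A ↦ BD
    B ↦ A
    C ↦ BA
    D ↦ BC

A->BD, B->A, C->BA, D->BC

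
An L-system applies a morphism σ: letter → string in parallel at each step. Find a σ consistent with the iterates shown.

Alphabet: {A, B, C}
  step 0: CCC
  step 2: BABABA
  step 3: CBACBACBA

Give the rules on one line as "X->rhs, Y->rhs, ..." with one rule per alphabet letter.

A->BA, B->C, C->A

  step 2 ⇒ step 3: BABABA ⇒ C·BA·C·BA·C·BA
    A ↦ BA
    B ↦ C
    C ↦ A  (constrained at step 0)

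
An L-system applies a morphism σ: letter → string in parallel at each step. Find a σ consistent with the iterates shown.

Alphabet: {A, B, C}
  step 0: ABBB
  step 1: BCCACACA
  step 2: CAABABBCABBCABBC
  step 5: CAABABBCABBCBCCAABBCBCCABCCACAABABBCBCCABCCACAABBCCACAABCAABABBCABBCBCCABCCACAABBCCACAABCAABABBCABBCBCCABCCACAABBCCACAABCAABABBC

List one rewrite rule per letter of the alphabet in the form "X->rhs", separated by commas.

  step 1 ⇒ step 2: BCCACACA ⇒ CA·AB·AB·BC·AB·BC·AB·BC
    A ↦ BC
    B ↦ CA
    C ↦ AB

A->BC, B->CA, C->AB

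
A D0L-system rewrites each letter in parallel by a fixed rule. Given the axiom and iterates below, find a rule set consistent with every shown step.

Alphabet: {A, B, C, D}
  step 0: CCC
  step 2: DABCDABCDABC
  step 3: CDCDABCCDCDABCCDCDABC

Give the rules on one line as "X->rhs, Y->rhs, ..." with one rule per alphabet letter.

  step 2 ⇒ step 3: DABCDABCDABC ⇒ CD·C·DA·BC·CD·C·DA·BC·CD·C·DA·BC
    A ↦ C
    B ↦ DA
    C ↦ BC
    D ↦ CD

A->C, B->DA, C->BC, D->CD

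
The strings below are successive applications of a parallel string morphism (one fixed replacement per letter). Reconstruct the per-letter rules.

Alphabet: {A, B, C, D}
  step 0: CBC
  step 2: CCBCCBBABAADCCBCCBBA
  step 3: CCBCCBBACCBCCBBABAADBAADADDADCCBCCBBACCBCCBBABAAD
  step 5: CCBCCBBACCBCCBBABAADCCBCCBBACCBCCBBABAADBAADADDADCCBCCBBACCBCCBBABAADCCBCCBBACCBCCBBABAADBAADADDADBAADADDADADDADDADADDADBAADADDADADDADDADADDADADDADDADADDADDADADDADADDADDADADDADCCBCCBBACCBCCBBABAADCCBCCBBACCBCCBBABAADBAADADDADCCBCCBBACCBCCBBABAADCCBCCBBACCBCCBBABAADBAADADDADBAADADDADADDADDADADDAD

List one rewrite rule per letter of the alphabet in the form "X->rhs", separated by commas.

  step 2 ⇒ step 3: CCBCCBBABAADCCBCCBBA ⇒ CCB·CCB·BA·CCB·CCB·BA·BA·AD·BA·AD·AD·DAD·CCB·CCB·BA·CCB·CCB·BA·BA·AD
    A ↦ AD
    B ↦ BA
    C ↦ CCB
    D ↦ DAD

A->AD, B->BA, C->CCB, D->DAD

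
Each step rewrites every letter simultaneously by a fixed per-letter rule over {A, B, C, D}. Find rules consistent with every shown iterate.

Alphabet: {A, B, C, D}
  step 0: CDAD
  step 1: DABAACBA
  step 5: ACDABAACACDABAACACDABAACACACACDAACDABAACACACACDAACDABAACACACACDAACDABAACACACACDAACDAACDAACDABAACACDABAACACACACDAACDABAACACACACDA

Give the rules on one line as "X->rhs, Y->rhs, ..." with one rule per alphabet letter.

  step 0 ⇒ step 1: CDAD ⇒ DA·BA·AC·BA
    A ↦ AC
    C ↦ DA
    D ↦ BA
    B ↦ AC  (constrained at step 1)

A->AC, B->AC, C->DA, D->BA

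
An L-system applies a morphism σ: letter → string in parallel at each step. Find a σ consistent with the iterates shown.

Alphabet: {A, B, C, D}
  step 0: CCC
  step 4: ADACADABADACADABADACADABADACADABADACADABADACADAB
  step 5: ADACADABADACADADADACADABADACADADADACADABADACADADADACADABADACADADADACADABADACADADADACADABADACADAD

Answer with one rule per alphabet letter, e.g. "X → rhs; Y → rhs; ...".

  step 4 ⇒ step 5: ADACADABADACADABADACADABADACADABADACADABADACADAB ⇒ AD·AC·AD·AB·AD·AC·AD·AD·AD·AC·AD·AB·AD·AC·AD·AD·AD·AC·AD·AB·AD·AC·AD·AD·AD·AC·AD·AB·AD·AC·AD·AD·AD·AC·AD·AB·AD·AC·AD·AD·AD·AC·AD·AB·AD·AC·AD·AD
    A ↦ AD
    B ↦ AD
    C ↦ AB
    D ↦ AC

A->AD, B->AD, C->AB, D->AC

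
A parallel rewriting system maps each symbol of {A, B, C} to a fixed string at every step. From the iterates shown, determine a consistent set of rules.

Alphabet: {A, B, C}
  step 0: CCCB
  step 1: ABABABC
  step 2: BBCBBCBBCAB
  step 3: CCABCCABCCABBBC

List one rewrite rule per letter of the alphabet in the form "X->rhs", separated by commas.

A->BB, B->C, C->AB

  step 2 ⇒ step 3: BBCBBCBBCAB ⇒ C·C·AB·C·C·AB·C·C·AB·BB·C
    A ↦ BB
    B ↦ C
    C ↦ AB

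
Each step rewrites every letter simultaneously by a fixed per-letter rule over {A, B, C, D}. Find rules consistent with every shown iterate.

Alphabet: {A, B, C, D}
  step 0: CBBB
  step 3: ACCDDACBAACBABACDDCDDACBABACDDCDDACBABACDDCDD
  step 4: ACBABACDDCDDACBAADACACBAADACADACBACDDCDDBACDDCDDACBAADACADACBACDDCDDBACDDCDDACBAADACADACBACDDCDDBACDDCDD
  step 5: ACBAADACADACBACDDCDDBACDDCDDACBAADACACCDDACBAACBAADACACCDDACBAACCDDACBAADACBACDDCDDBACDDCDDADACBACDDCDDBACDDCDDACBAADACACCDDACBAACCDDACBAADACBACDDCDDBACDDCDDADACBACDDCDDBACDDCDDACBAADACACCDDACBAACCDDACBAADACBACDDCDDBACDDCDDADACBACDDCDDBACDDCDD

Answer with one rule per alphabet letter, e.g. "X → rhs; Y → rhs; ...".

A->AC, B->AD, C->BA, D->CDD

  step 4 ⇒ step 5: ACBABACDDCDDACBAADACACBAADACADACBACDDCDDBACDDCDDACBAADACADACBACDDCDDBACDDCDDACBAADACADACBACDDCDDBACDDCDD ⇒ AC·BA·AD·AC·AD·AC·BA·CDD·CDD·BA·CDD·CDD·AC·BA·AD·AC·AC·CDD·AC·BA·AC·BA·AD·AC·AC·CDD·AC·BA·AC·CDD·AC·BA·AD·AC·BA·CDD·CDD·BA·CDD·CDD·AD·AC·BA·CDD·CDD·BA·CDD·CDD·AC·BA·AD·AC·AC·CDD·AC·BA·AC·CDD·AC·BA·AD·AC·BA·CDD·CDD·BA·CDD·CDD·AD·AC·BA·CDD·CDD·BA·CDD·CDD·AC·BA·AD·AC·AC·CDD·AC·BA·AC·CDD·AC·BA·AD·AC·BA·CDD·CDD·BA·CDD·CDD·AD·AC·BA·CDD·CDD·BA·CDD·CDD
    A ↦ AC
    B ↦ AD
    C ↦ BA
    D ↦ CDD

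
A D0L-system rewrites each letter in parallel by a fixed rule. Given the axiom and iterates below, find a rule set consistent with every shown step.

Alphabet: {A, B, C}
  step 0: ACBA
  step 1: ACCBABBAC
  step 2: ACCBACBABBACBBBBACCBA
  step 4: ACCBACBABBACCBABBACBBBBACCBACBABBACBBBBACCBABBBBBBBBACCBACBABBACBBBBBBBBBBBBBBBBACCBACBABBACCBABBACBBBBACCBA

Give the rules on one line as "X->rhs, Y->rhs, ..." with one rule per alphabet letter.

  step 1 ⇒ step 2: ACCBABBAC ⇒ AC·CBA·CBA·BB·AC·BB·BB·AC·CBA
    A ↦ AC
    B ↦ BB
    C ↦ CBA

A->AC, B->BB, C->CBA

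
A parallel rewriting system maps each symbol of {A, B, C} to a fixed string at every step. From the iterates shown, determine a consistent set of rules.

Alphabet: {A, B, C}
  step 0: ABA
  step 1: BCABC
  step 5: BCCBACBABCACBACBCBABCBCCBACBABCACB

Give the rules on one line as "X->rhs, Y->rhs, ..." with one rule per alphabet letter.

  step 0 ⇒ step 1: ABA ⇒ BC·A·BC
    A ↦ BC
    B ↦ A
    C ↦ CB  (constrained at step 1)

A->BC, B->A, C->CB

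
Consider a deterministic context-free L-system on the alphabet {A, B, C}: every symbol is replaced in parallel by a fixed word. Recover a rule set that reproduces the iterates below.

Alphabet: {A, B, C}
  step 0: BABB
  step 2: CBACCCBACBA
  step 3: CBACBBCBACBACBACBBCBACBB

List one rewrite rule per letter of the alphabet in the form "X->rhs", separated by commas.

  step 2 ⇒ step 3: CBACCCBACBA ⇒ CBA·C·BB·CBA·CBA·CBA·C·BB·CBA·C·BB
    A ↦ BB
    B ↦ C
    C ↦ CBA

A->BB, B->C, C->CBA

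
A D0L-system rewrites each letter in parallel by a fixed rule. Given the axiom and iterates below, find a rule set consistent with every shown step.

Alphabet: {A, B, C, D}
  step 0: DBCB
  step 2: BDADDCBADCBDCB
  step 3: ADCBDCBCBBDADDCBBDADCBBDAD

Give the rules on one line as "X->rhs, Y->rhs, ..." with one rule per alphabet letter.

A->D, B->AD, C->BD, D->CB

  step 2 ⇒ step 3: BDADDCBADCBDCB ⇒ AD·CB·D·CB·CB·BD·AD·D·CB·BD·AD·CB·BD·AD
    A ↦ D
    B ↦ AD
    C ↦ BD
    D ↦ CB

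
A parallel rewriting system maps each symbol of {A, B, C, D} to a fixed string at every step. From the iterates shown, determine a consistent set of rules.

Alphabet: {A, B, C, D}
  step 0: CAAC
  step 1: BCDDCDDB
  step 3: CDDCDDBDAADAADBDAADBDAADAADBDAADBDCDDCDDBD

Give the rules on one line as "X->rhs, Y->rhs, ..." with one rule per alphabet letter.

  step 0 ⇒ step 1: CAAC ⇒ B·CDD·CDD·B
    A ↦ CDD
    C ↦ B
    B ↦ AAD  (constrained at step 1)
    D ↦ BD  (constrained at step 1)

A->CDD, B->AAD, C->B, D->BD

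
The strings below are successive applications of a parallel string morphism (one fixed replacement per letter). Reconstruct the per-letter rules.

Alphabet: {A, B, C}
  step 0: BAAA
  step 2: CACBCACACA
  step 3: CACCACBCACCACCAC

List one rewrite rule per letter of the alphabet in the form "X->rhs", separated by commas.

  step 2 ⇒ step 3: CACBCACACA ⇒ CA·C·CA·CB·CA·C·CA·C·CA·C
    A ↦ C
    B ↦ CB
    C ↦ CA

A->C, B->CB, C->CA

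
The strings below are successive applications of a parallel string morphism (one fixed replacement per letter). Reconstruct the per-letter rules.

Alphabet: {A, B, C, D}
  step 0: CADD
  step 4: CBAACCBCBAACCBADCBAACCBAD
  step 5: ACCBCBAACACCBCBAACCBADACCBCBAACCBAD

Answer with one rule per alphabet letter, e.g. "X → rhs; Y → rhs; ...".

A->CB, B->C, C->A, D->AD

  step 4 ⇒ step 5: CBAACCBCBAACCBADCBAACCBAD ⇒ A·C·CB·CB·A·A·C·A·C·CB·CB·A·A·C·CB·AD·A·C·CB·CB·A·A·C·CB·AD
    A ↦ CB
    B ↦ C
    C ↦ A
    D ↦ AD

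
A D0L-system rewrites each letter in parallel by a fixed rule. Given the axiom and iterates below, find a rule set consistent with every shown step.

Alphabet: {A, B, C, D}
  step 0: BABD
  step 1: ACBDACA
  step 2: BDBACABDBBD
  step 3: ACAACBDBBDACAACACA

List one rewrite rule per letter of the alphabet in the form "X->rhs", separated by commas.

A->BD, B->AC, C->B, D->A

  step 2 ⇒ step 3: BDBACABDBBD ⇒ AC·A·AC·BD·B·BD·AC·A·AC·AC·A
    A ↦ BD
    B ↦ AC
    C ↦ B
    D ↦ A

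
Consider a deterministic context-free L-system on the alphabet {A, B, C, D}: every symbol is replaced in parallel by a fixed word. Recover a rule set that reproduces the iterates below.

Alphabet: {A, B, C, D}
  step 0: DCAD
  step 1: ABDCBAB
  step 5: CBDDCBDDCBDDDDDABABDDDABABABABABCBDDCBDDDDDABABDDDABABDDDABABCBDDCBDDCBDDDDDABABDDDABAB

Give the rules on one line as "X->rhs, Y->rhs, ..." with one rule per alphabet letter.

A->CB, B->DD, C->D, D->AB

  step 0 ⇒ step 1: DCAD ⇒ AB·D·CB·AB
    A ↦ CB
    C ↦ D
    D ↦ AB
    B ↦ DD  (constrained at step 1)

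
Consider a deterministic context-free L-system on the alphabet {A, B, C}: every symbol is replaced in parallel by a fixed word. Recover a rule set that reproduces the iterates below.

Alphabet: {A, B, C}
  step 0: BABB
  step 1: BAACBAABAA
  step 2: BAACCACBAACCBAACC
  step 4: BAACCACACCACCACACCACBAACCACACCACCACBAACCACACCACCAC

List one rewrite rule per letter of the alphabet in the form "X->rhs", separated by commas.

A->C, B->BAA, C->AC

  step 1 ⇒ step 2: BAACBAABAA ⇒ BAA·C·C·AC·BAA·C·C·BAA·C·C
    A ↦ C
    B ↦ BAA
    C ↦ AC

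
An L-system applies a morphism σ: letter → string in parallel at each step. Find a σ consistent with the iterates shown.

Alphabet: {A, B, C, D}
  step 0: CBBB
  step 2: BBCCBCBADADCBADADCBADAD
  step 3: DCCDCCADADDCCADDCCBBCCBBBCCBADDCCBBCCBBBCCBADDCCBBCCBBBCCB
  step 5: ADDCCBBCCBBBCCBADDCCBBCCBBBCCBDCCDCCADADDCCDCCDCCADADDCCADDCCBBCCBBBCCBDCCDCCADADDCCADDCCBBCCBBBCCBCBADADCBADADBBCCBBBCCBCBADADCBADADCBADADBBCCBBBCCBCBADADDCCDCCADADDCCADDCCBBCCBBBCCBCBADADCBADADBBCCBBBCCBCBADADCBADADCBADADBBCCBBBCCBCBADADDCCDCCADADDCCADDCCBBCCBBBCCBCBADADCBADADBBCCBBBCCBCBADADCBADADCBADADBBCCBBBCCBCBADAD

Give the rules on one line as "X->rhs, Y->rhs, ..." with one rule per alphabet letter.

  step 2 ⇒ step 3: BBCCBCBADADCBADADCBADAD ⇒ DCC·DCC·AD·AD·DCC·AD·DCC·BBC·CB·BBC·CB·AD·DCC·BBC·CB·BBC·CB·AD·DCC·BBC·CB·BBC·CB
    A ↦ BBC
    B ↦ DCC
    C ↦ AD
    D ↦ CB

A->BBC, B->DCC, C->AD, D->CB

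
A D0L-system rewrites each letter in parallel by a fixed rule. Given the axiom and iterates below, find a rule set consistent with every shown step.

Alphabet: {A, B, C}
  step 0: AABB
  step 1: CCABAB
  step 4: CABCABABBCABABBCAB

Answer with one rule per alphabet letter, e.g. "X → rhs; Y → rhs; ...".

  step 0 ⇒ step 1: AABB ⇒ C·C·AB·AB
    A ↦ C
    B ↦ AB
    C ↦ B  (constrained at step 1)

A->C, B->AB, C->B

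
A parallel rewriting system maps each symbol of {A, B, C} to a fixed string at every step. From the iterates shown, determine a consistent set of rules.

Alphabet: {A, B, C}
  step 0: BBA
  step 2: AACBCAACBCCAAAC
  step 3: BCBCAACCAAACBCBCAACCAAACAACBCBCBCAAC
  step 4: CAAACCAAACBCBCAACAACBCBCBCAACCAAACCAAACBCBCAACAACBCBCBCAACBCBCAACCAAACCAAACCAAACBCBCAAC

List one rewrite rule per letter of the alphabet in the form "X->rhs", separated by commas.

  step 3 ⇒ step 4: BCBCAACCAAACBCBCAACCAAACAACBCBCBCAAC ⇒ CA·AAC·CA·AAC·BC·BC·AAC·AAC·BC·BC·BC·AAC·CA·AAC·CA·AAC·BC·BC·AAC·AAC·BC·BC·BC·AAC·BC·BC·AAC·CA·AAC·CA·AAC·CA·AAC·BC·BC·AAC
    A ↦ BC
    B ↦ CA
    C ↦ AAC

A->BC, B->CA, C->AAC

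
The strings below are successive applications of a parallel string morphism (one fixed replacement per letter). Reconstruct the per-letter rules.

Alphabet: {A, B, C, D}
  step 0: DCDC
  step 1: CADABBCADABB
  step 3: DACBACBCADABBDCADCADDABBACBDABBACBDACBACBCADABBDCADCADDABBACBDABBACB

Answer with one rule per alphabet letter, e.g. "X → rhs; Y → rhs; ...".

A->D, B->ACB, C->ABB, D->CAD

  step 0 ⇒ step 1: DCDC ⇒ CAD·ABB·CAD·ABB
    C ↦ ABB
    D ↦ CAD
    A ↦ D  (constrained at step 1)
    B ↦ ACB  (constrained at step 1)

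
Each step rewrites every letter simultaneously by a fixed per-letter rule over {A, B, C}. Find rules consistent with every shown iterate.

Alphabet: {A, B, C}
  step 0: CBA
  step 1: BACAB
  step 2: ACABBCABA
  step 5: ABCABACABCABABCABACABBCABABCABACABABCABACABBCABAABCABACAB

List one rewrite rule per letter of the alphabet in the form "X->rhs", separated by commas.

A->CAB, B->A, C->B

  step 1 ⇒ step 2: BACAB ⇒ A·CAB·B·CAB·A
    A ↦ CAB
    B ↦ A
    C ↦ B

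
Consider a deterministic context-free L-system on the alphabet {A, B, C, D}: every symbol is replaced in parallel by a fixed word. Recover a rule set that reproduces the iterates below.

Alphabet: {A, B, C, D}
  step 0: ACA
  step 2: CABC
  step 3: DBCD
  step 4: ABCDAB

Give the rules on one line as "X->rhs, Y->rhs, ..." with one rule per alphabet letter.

A->B, B->C, C->D, D->AB

  step 3 ⇒ step 4: DBCD ⇒ AB·C·D·AB
    B ↦ C
    C ↦ D
    D ↦ AB
  step 2 ⇒ step 3: CABC ⇒ D·B·C·D
    A ↦ B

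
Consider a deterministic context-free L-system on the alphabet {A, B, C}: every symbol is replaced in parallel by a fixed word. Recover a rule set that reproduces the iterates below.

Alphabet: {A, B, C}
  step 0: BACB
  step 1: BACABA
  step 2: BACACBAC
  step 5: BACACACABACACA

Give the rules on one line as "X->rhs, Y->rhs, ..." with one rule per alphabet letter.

A->C, B->BA, C->A

  step 1 ⇒ step 2: BACABA ⇒ BA·C·A·C·BA·C
    A ↦ C
    B ↦ BA
    C ↦ A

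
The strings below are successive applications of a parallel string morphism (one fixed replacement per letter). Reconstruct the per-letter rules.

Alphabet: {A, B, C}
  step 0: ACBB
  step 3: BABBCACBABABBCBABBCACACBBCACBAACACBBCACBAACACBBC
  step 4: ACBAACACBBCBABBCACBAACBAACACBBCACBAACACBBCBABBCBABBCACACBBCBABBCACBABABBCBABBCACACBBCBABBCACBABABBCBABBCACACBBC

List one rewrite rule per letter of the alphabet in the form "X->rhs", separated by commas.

A->BA, B->AC, C->BBC

  step 3 ⇒ step 4: BABBCACBABABBCBABBCACACBBCACBAACACBBCACBAACACBBC ⇒ AC·BA·AC·AC·BBC·BA·BBC·AC·BA·AC·BA·AC·AC·BBC·AC·BA·AC·AC·BBC·BA·BBC·BA·BBC·AC·AC·BBC·BA·BBC·AC·BA·BA·BBC·BA·BBC·AC·AC·BBC·BA·BBC·AC·BA·BA·BBC·BA·BBC·AC·AC·BBC
    A ↦ BA
    B ↦ AC
    C ↦ BBC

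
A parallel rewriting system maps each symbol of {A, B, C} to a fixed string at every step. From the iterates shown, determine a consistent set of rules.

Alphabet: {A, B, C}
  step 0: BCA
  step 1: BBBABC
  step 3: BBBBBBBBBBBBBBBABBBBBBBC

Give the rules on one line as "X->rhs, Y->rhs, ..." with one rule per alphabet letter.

  step 0 ⇒ step 1: BCA ⇒ BB·BA·BC
    A ↦ BC
    B ↦ BB
    C ↦ BA

A->BC, B->BB, C->BA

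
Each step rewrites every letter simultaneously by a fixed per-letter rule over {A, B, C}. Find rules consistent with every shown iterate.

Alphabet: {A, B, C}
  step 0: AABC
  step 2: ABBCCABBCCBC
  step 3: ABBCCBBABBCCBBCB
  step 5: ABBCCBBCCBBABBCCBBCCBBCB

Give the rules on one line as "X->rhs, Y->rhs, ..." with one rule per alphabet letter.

  step 2 ⇒ step 3: ABBCCABBCCBC ⇒ ABB·C·C·B·B·ABB·C·C·B·B·C·B
    A ↦ ABB
    B ↦ C
    C ↦ B

A->ABB, B->C, C->B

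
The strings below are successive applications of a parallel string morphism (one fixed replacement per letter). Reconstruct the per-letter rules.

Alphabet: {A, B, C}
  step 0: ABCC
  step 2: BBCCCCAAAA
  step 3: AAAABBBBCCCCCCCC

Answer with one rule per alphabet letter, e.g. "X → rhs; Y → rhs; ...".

A->CC, B->AA, C->B

  step 2 ⇒ step 3: BBCCCCAAAA ⇒ AA·AA·B·B·B·B·CC·CC·CC·CC
    A ↦ CC
    B ↦ AA
    C ↦ B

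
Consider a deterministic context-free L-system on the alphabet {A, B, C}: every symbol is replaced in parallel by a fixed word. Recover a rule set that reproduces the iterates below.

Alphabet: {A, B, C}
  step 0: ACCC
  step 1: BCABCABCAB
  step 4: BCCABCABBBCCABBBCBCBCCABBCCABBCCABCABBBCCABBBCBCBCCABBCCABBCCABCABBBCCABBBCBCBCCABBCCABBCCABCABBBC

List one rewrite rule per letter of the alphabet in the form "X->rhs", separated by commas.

  step 0 ⇒ step 1: ACCC ⇒ B·CAB·CAB·CAB
    A ↦ B
    C ↦ CAB
    B ↦ BC  (constrained at step 1)

A->B, B->BC, C->CAB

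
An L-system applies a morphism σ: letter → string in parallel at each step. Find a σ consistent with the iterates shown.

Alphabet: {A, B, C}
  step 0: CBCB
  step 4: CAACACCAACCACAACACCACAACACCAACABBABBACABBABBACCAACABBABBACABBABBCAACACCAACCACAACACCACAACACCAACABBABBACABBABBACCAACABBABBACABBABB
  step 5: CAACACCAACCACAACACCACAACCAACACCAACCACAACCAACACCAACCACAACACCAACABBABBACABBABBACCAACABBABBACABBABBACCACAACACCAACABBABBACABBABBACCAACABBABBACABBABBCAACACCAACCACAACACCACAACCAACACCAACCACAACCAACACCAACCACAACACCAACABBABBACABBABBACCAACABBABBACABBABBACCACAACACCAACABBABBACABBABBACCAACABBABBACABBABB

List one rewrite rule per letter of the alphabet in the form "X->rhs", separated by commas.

A->AC, B->ABB, C->CA

  step 4 ⇒ step 5: CAACACCAACCACAACACCACAACACCAACABBABBACABBABBACCAACABBABBACABBABBCAACACCAACCACAACACCACAACACCAACABBABBACABBABBACCAACABBABBACABBABB ⇒ CA·AC·AC·CA·AC·CA·CA·AC·AC·CA·CA·AC·CA·AC·AC·CA·AC·CA·CA·AC·CA·AC·AC·CA·AC·CA·CA·AC·AC·CA·AC·ABB·ABB·AC·ABB·ABB·AC·CA·AC·ABB·ABB·AC·ABB·ABB·AC·CA·CA·AC·AC·CA·AC·ABB·ABB·AC·ABB·ABB·AC·CA·AC·ABB·ABB·AC·ABB·ABB·CA·AC·AC·CA·AC·CA·CA·AC·AC·CA·CA·AC·CA·AC·AC·CA·AC·CA·CA·AC·CA·AC·AC·CA·AC·CA·CA·AC·AC·CA·AC·ABB·ABB·AC·ABB·ABB·AC·CA·AC·ABB·ABB·AC·ABB·ABB·AC·CA·CA·AC·AC·CA·AC·ABB·ABB·AC·ABB·ABB·AC·CA·AC·ABB·ABB·AC·ABB·ABB
    A ↦ AC
    B ↦ ABB
    C ↦ CA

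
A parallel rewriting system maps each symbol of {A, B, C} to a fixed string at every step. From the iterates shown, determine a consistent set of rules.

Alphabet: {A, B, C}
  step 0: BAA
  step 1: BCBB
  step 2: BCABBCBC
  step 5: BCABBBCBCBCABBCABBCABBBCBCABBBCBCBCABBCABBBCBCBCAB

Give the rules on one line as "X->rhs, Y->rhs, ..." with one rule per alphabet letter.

A->B, B->BC, C->AB

  step 1 ⇒ step 2: BCBB ⇒ BC·AB·BC·BC
    B ↦ BC
    C ↦ AB
  step 0 ⇒ step 1: BAA ⇒ BC·B·B
    A ↦ B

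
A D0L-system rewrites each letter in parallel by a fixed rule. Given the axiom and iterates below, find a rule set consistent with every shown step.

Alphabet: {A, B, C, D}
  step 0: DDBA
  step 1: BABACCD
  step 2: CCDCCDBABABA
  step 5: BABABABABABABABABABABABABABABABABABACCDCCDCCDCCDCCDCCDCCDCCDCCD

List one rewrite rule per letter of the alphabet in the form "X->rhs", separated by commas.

A->CD, B->C, C->BA, D->BA

  step 1 ⇒ step 2: BABACCD ⇒ C·CD·C·CD·BA·BA·BA
    A ↦ CD
    B ↦ C
    C ↦ BA
    D ↦ BA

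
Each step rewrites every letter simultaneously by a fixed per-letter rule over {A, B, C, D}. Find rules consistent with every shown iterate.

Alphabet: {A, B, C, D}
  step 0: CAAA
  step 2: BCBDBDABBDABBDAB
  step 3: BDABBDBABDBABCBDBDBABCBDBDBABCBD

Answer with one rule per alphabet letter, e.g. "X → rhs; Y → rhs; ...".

A->BC, B->BD, C->AB, D->BA

  step 2 ⇒ step 3: BCBDBDABBDABBDAB ⇒ BD·AB·BD·BA·BD·BA·BC·BD·BD·BA·BC·BD·BD·BA·BC·BD
    A ↦ BC
    B ↦ BD
    C ↦ AB
    D ↦ BA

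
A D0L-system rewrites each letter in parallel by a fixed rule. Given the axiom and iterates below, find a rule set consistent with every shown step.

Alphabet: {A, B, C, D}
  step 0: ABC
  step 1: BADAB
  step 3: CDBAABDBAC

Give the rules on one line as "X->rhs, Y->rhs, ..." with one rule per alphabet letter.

  step 0 ⇒ step 1: ABC ⇒ BA·D·AB
    A ↦ BA
    B ↦ D
    C ↦ AB
    D ↦ C  (constrained at step 1)

A->BA, B->D, C->AB, D->C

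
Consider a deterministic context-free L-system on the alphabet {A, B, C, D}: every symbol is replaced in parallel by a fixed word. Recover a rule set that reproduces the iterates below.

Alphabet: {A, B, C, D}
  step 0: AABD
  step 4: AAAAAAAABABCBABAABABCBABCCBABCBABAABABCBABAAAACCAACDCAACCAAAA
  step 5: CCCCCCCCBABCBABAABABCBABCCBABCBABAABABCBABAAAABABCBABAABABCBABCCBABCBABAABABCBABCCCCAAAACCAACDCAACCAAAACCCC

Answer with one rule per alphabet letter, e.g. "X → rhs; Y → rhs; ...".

  step 4 ⇒ step 5: AAAAAAAABABCBABAABABCBABCCBABCBABAABABCBABAAAACCAACDCAACCAAAA ⇒ C·C·C·C·C·C·C·C·BAB·C·BAB·AA·BAB·C·BAB·C·C·BAB·C·BAB·AA·BAB·C·BAB·AA·AA·BAB·C·BAB·AA·BAB·C·BAB·C·C·BAB·C·BAB·AA·BAB·C·BAB·C·C·C·C·AA·AA·C·C·AA·CDC·AA·C·C·AA·AA·C·C·C·C
    A ↦ C
    B ↦ BAB
    C ↦ AA
    D ↦ CDC

A->C, B->BAB, C->AA, D->CDC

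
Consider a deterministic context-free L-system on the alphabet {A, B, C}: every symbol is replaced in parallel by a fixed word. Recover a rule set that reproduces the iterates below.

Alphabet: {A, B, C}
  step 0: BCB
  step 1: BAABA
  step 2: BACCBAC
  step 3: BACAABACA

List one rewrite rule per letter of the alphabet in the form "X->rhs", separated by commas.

A->C, B->BA, C->A

  step 2 ⇒ step 3: BACCBAC ⇒ BA·C·A·A·BA·C·A
    A ↦ C
    B ↦ BA
    C ↦ A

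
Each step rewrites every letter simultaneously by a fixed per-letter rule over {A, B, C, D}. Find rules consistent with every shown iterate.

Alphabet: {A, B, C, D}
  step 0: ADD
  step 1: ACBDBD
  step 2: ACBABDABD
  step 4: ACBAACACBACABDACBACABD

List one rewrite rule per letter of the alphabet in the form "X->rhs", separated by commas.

  step 1 ⇒ step 2: ACBDBD ⇒ AC·B·A·BD·A·BD
    A ↦ AC
    B ↦ A
    C ↦ B
    D ↦ BD

A->AC, B->A, C->B, D->BD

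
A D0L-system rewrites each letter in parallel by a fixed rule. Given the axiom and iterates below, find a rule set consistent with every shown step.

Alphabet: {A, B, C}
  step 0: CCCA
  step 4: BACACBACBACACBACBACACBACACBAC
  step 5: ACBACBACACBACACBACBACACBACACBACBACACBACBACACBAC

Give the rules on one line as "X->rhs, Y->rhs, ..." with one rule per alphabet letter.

A->B, B->AC, C->AC

  step 4 ⇒ step 5: BACACBACBACACBACBACACBACACBAC ⇒ AC·B·AC·B·AC·AC·B·AC·AC·B·AC·B·AC·AC·B·AC·AC·B·AC·B·AC·AC·B·AC·B·AC·AC·B·AC
    A ↦ B
    B ↦ AC
    C ↦ AC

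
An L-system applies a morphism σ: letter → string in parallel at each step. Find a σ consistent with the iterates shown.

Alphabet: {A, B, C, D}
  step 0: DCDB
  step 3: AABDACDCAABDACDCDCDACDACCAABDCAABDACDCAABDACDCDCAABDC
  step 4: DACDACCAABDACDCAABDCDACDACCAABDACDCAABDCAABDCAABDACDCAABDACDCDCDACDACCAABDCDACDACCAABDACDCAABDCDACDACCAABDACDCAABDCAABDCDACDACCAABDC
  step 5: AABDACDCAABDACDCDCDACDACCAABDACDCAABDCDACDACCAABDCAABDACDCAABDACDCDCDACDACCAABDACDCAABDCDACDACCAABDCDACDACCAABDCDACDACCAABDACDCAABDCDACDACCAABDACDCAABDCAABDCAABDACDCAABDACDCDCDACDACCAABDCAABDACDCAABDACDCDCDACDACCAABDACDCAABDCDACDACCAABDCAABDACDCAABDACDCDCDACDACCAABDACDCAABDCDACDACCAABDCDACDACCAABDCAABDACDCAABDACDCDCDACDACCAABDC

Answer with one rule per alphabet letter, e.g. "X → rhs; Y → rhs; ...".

A->DAC, B->C, C->DC, D->AAB

  step 4 ⇒ step 5: DACDACCAABDACDCAABDCDACDACCAABDACDCAABDCAABDCAABDACDCAABDACDCDCDACDACCAABDCDACDACCAABDACDCAABDCDACDACCAABDACDCAABDCAABDCDACDACCAABDC ⇒ AAB·DAC·DC·AAB·DAC·DC·DC·DAC·DAC·C·AAB·DAC·DC·AAB·DC·DAC·DAC·C·AAB·DC·AAB·DAC·DC·AAB·DAC·DC·DC·DAC·DAC·C·AAB·DAC·DC·AAB·DC·DAC·DAC·C·AAB·DC·DAC·DAC·C·AAB·DC·DAC·DAC·C·AAB·DAC·DC·AAB·DC·DAC·DAC·C·AAB·DAC·DC·AAB·DC·AAB·DC·AAB·DAC·DC·AAB·DAC·DC·DC·DAC·DAC·C·AAB·DC·AAB·DAC·DC·AAB·DAC·DC·DC·DAC·DAC·C·AAB·DAC·DC·AAB·DC·DAC·DAC·C·AAB·DC·AAB·DAC·DC·AAB·DAC·DC·DC·DAC·DAC·C·AAB·DAC·DC·AAB·DC·DAC·DAC·C·AAB·DC·DAC·DAC·C·AAB·DC·AAB·DAC·DC·AAB·DAC·DC·DC·DAC·DAC·C·AAB·DC
    A ↦ DAC
    B ↦ C
    C ↦ DC
    D ↦ AAB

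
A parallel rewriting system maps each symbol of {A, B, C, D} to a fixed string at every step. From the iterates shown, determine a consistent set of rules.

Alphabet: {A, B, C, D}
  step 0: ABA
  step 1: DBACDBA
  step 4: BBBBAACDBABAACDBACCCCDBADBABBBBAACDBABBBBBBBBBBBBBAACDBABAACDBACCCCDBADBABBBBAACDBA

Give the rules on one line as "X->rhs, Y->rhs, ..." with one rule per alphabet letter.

A->DBA, B->C, C->BBB, D->BAA

  step 0 ⇒ step 1: ABA ⇒ DBA·C·DBA
    A ↦ DBA
    B ↦ C
    C ↦ BBB  (constrained at step 1)
    D ↦ BAA  (constrained at step 1)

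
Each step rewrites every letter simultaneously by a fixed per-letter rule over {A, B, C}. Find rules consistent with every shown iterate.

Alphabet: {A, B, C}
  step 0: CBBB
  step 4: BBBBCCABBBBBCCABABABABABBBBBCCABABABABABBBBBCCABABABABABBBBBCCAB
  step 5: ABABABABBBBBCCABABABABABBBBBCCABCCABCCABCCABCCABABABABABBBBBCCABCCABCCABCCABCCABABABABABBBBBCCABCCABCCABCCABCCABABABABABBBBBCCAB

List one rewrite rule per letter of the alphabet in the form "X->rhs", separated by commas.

  step 4 ⇒ step 5: BBBBCCABBBBBCCABABABABABBBBBCCABABABABABBBBBCCABABABABABBBBBCCAB ⇒ AB·AB·AB·AB·BB·BB·CC·AB·AB·AB·AB·AB·BB·BB·CC·AB·CC·AB·CC·AB·CC·AB·CC·AB·AB·AB·AB·AB·BB·BB·CC·AB·CC·AB·CC·AB·CC·AB·CC·AB·AB·AB·AB·AB·BB·BB·CC·AB·CC·AB·CC·AB·CC·AB·CC·AB·AB·AB·AB·AB·BB·BB·CC·AB
    A ↦ CC
    B ↦ AB
    C ↦ BB

A->CC, B->AB, C->BB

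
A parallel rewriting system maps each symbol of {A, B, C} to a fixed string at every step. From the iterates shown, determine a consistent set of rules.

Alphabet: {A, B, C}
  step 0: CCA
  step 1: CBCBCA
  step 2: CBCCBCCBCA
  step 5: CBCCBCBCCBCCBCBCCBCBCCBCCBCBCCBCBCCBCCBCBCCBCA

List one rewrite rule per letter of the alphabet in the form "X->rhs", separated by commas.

A->CA, B->C, C->CB

  step 1 ⇒ step 2: CBCBCA ⇒ CB·C·CB·C·CB·CA
    A ↦ CA
    B ↦ C
    C ↦ CB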